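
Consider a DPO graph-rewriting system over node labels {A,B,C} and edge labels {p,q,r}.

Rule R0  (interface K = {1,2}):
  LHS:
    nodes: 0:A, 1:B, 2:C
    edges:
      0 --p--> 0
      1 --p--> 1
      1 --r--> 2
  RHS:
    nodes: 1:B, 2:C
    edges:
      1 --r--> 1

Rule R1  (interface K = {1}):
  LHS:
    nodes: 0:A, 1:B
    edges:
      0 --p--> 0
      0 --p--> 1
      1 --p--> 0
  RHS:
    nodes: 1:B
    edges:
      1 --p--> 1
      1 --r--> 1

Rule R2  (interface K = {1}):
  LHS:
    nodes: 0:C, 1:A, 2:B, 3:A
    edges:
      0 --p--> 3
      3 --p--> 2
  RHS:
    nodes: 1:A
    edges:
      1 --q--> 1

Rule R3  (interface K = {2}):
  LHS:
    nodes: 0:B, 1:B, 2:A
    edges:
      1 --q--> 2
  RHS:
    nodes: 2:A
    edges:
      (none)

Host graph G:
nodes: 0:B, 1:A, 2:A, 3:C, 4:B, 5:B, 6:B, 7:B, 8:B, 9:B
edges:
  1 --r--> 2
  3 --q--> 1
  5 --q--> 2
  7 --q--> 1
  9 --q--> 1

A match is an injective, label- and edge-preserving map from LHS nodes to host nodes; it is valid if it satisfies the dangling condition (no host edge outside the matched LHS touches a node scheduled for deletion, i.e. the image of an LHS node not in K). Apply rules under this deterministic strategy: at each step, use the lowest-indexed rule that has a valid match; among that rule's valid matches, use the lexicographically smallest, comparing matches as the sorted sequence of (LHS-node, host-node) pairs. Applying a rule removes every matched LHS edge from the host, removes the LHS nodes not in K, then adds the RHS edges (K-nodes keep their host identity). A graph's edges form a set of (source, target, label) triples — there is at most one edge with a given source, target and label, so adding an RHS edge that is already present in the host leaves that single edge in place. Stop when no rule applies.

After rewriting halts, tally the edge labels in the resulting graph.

initial: |V|=10 |E|=5  E = 1-r->2 3-q->1 5-q->2 7-q->1 9-q->1
step 1: apply R3 at {0↦0, 1↦5, 2↦2}  → |V|=8 |E|=4  E = 1-r->2 3-q->1 7-q->1 9-q->1
step 2: apply R3 at {0↦4, 1↦7, 2↦1}  → |V|=6 |E|=3  E = 1-r->2 3-q->1 9-q->1
step 3: apply R3 at {0↦6, 1↦9, 2↦1}  → |V|=4 |E|=2  E = 1-r->2 3-q->1
normal form: no rule applies after step 3
NF edges: [(1, 2, 'r'), (3, 1, 'q')]

Answer: q:1 r:1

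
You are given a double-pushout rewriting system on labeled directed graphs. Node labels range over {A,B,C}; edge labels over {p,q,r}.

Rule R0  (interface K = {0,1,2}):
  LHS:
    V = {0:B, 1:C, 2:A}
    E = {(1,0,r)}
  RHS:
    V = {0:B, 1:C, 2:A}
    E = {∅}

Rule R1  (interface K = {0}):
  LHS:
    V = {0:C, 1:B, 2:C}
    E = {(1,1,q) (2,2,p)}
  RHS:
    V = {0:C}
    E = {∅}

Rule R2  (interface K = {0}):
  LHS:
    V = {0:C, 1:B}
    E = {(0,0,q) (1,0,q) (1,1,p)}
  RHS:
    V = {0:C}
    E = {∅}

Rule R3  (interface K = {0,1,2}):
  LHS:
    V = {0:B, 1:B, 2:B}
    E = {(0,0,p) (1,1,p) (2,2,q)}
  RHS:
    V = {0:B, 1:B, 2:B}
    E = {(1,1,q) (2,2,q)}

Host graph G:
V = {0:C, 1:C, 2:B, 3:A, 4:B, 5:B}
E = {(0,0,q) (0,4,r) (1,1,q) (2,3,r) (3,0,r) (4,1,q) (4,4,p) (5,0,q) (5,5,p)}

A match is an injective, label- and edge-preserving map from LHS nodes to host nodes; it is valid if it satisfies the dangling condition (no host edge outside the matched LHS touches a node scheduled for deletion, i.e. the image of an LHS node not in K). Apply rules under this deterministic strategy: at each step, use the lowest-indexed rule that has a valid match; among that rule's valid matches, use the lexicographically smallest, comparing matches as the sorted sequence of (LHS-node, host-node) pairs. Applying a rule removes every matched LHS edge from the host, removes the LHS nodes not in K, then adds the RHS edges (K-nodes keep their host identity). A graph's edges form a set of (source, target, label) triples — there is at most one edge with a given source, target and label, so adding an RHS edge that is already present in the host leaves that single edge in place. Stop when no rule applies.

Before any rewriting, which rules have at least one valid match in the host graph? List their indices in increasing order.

R0: 1 valid match — {0↦4, 1↦0, 2↦3}
R1: no valid match — LHS pattern not found
R2: 1 valid match — {0↦0, 1↦5}
R3: no valid match — LHS pattern not found

Answer: [R0,R2]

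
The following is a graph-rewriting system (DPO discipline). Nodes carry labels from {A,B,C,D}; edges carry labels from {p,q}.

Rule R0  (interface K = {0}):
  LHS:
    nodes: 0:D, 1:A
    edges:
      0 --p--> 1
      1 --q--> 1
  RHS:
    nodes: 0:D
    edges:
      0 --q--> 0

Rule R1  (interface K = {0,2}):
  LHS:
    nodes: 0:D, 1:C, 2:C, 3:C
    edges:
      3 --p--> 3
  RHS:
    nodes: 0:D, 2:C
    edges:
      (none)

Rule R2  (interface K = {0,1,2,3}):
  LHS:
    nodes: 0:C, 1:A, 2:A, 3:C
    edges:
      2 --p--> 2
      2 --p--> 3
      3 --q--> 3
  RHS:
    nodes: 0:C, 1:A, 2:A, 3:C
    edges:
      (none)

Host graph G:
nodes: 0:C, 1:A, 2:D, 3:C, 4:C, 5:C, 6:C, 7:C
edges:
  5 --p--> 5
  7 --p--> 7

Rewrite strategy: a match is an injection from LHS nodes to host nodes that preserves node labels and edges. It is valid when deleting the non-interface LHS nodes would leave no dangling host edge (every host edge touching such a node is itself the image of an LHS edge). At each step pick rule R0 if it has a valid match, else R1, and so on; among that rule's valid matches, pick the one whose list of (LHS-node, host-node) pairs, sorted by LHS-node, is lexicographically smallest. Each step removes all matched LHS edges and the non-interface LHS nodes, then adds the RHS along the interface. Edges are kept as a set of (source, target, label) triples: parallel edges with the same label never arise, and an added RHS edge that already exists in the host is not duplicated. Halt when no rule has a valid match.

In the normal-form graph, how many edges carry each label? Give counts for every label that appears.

Answer: (no edges)

Derivation:
initial: |V|=8 |E|=2  E = 5-p->5 7-p->7
step 1: apply R1 at {0↦2, 1↦0, 2↦3, 3↦5}  → |V|=6 |E|=1  E = 7-p->7
step 2: apply R1 at {0↦2, 1↦3, 2↦4, 3↦7}  → |V|=4 |E|=0  E = ∅
final graph: no rule applies after step 2
NF edges: []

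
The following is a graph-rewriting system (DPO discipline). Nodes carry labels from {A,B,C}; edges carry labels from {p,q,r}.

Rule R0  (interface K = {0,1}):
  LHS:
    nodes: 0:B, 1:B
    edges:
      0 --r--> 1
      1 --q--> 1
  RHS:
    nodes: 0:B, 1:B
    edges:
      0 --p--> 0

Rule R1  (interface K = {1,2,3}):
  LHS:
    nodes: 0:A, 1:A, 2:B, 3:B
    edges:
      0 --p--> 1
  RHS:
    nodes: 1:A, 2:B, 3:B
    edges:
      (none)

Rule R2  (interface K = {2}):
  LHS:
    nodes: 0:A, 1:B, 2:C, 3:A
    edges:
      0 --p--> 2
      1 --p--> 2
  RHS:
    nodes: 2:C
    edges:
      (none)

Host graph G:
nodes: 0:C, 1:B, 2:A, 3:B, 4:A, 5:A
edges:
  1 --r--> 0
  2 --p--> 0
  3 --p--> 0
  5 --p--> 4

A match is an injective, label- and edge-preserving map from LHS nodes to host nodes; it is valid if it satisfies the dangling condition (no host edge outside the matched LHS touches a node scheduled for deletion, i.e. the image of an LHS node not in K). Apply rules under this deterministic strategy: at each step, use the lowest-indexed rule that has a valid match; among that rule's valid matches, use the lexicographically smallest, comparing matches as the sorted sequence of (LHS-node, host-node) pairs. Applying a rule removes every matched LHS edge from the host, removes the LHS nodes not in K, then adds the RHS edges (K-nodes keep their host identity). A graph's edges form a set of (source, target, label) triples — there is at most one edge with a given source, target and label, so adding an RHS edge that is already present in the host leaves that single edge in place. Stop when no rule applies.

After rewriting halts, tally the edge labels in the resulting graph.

start.  V:6 E:4  edges: 1-r->0 2-p->0 3-p->0 5-p->4
1. fire R1 via {0↦5, 1↦4, 2↦1, 3↦3}  →  V:5 E:3  edges: 1-r->0 2-p->0 3-p->0
2. fire R2 via {0↦2, 1↦3, 2↦0, 3↦4}  →  V:2 E:1  edges: 1-r->0
halt: no rule applies after step 2
NF edges: [(1, 0, 'r')]

Answer: r:1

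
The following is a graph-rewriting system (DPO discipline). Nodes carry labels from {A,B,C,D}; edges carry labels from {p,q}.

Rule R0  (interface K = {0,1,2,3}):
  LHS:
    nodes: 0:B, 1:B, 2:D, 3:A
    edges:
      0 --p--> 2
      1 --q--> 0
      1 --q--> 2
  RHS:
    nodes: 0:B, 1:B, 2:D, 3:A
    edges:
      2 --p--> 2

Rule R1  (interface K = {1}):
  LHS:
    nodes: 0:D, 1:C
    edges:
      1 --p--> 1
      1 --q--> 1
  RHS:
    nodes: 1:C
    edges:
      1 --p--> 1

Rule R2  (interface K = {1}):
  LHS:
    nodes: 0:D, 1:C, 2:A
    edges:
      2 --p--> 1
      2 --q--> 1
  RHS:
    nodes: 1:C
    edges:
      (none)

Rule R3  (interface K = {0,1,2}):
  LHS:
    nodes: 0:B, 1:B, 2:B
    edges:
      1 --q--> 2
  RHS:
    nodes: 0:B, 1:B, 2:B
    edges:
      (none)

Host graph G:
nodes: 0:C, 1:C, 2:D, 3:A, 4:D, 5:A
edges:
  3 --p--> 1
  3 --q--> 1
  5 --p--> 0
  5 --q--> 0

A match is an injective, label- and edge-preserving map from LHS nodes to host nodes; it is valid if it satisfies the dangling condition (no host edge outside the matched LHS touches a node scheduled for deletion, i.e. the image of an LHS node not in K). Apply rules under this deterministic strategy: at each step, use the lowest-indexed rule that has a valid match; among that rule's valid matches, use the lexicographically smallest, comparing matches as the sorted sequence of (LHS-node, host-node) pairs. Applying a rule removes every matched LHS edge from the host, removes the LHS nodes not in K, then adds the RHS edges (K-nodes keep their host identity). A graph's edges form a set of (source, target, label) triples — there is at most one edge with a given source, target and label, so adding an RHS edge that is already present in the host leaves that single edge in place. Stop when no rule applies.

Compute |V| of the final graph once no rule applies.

Answer: 2

Steps:
initial: |V|=6 |E|=4  E = 3-p->1 3-q->1 5-p->0 5-q->0
step 1: apply R2 at {0↦2, 1↦0, 2↦5}  → |V|=4 |E|=2  E = 3-p->1 3-q->1
step 2: apply R2 at {0↦4, 1↦1, 2↦3}  → |V|=2 |E|=0  E = ∅
halt: no rule applies after step 2
NF nodes: {0:C, 1:C}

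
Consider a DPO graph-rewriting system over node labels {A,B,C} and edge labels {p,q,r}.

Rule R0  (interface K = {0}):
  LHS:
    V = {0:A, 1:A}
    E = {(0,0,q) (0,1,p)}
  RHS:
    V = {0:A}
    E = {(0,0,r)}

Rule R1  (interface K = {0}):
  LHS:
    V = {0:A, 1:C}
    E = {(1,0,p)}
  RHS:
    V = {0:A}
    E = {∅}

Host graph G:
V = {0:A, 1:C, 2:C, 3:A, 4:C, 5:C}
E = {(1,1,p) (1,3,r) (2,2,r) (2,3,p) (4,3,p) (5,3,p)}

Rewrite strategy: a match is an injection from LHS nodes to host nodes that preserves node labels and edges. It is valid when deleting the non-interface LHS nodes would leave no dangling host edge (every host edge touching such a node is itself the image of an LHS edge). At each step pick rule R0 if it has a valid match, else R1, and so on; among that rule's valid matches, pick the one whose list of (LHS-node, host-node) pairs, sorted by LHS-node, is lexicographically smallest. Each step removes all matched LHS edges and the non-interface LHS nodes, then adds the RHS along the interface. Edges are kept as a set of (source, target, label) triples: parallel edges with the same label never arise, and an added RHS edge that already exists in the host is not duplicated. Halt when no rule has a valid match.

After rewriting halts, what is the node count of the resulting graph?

initial: |V|=6 |E|=6  E = 1-p->1 1-r->3 2-r->2 2-p->3 4-p->3 5-p->3
step 1: apply R1 at {0↦3, 1↦4}  → |V|=5 |E|=5  E = 1-p->1 1-r->3 2-r->2 2-p->3 5-p->3
step 2: apply R1 at {0↦3, 1↦5}  → |V|=4 |E|=4  E = 1-p->1 1-r->3 2-r->2 2-p->3
final graph: no rule applies after step 2
NF nodes: {0:A, 1:C, 2:C, 3:A}

Answer: 4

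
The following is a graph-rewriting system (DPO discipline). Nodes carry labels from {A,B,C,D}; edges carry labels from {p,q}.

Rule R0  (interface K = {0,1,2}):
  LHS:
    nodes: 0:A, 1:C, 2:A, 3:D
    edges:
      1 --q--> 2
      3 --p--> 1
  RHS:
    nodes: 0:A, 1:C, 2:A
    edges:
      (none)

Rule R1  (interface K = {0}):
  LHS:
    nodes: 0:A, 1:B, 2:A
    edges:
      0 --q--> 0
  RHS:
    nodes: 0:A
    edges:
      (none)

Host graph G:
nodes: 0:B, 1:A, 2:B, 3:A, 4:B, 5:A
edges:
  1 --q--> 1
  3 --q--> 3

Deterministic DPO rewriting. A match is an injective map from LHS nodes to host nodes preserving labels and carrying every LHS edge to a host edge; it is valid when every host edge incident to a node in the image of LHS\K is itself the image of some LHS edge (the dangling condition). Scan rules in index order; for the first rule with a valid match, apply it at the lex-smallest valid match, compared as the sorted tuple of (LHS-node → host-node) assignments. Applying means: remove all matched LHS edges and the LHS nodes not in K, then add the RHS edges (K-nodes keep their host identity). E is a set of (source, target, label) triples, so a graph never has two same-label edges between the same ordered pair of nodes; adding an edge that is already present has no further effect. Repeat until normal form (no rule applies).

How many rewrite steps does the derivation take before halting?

initial: |V|=6 |E|=2  E = 1-q->1 3-q->3
step 1: apply R1 at {0↦1, 1↦0, 2↦5}  → |V|=4 |E|=1  E = 3-q->3
step 2: apply R1 at {0↦3, 1↦2, 2↦1}  → |V|=2 |E|=0  E = ∅
halt: no rule applies after step 2

Answer: 2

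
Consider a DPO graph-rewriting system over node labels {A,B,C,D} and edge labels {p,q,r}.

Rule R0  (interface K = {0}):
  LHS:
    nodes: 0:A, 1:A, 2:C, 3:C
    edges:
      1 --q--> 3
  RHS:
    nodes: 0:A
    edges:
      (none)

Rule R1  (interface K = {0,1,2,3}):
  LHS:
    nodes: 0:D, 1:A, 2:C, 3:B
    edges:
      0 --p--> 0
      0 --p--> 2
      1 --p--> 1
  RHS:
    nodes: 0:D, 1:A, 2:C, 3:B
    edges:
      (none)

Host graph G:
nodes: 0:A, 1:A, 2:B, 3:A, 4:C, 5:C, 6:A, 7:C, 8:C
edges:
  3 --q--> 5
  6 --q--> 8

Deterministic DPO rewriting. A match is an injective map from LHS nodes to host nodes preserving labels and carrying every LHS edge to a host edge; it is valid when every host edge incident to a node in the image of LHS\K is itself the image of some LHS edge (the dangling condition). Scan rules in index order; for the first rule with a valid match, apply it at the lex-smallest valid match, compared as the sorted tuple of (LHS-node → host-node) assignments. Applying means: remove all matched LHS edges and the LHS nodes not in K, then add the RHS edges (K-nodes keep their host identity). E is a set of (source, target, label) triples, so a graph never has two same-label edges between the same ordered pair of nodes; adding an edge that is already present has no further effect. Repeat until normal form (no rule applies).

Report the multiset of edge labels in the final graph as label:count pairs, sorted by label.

start.  V:9 E:2  edges: 3-q->5 6-q->8
1. fire R0 via {0↦0, 1↦3, 2↦4, 3↦5}  →  V:6 E:1  edges: 6-q->8
2. fire R0 via {0↦0, 1↦6, 2↦7, 3↦8}  →  V:3 E:0  edges: ∅
halt: no rule applies after step 2
NF edges: []

Answer: (no edges)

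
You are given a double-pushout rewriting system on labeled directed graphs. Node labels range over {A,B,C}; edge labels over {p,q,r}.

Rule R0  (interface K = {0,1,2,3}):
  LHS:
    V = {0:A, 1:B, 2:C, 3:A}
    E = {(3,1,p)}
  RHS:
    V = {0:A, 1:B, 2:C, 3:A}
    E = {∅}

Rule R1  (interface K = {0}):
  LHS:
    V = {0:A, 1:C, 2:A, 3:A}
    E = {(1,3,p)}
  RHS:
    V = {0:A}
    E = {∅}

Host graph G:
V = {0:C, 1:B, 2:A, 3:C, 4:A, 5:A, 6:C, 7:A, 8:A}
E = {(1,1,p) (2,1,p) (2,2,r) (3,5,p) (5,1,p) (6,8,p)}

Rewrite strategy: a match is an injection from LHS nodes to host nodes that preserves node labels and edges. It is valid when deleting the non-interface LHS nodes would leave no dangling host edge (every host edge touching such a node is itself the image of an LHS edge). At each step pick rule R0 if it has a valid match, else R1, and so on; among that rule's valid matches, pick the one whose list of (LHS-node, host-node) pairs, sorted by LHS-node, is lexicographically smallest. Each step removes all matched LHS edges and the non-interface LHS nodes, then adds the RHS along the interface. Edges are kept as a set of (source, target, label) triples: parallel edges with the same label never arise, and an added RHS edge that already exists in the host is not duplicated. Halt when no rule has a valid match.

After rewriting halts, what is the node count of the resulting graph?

[0] host  ⇒  9 nodes, 6 edges  {1-p->1 2-p->1 2-r->2 3-p->5 5-p->1 6-p->8}
[1] R0 @ {0↦2, 1↦1, 2↦0, 3↦5}  ⇒  9 nodes, 5 edges  {1-p->1 2-p->1 2-r->2 3-p->5 6-p->8}
[2] R0 @ {0↦4, 1↦1, 2↦0, 3↦2}  ⇒  9 nodes, 4 edges  {1-p->1 2-r->2 3-p->5 6-p->8}
[3] R1 @ {0↦2, 1↦3, 2↦4, 3↦5}  ⇒  6 nodes, 3 edges  {1-p->1 2-r->2 6-p->8}
[4] R1 @ {0↦2, 1↦6, 2↦7, 3↦8}  ⇒  3 nodes, 2 edges  {1-p->1 2-r->2}
final graph: no rule applies after step 4
NF nodes: {0:C, 1:B, 2:A}

Answer: 3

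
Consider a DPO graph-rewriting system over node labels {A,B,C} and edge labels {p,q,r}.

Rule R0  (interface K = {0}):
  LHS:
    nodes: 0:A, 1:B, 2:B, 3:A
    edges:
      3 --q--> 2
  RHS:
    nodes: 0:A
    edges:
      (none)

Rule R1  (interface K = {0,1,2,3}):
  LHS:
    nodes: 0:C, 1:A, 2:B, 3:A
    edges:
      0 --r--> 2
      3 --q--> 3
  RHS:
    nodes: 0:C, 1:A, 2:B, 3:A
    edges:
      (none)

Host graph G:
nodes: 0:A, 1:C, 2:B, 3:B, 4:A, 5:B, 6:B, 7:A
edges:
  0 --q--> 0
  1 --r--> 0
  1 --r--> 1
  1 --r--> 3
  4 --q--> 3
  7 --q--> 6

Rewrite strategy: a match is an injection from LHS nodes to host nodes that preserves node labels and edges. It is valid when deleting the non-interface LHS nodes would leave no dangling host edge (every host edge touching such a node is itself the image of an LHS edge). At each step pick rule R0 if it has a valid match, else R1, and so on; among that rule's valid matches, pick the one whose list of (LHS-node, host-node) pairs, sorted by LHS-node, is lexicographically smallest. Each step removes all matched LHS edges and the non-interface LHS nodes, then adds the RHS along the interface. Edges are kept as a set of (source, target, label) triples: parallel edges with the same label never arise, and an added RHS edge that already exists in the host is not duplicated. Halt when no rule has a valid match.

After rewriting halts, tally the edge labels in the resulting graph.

Answer: r:2

Derivation:
start.  V:8 E:6  edges: 0-q->0 1-r->0 1-r->1 1-r->3 4-q->3 7-q->6
1. fire R0 via {0↦0, 1↦2, 2↦6, 3↦7}  →  V:5 E:5  edges: 0-q->0 1-r->0 1-r->1 1-r->3 4-q->3
2. fire R1 via {0↦1, 1↦4, 2↦3, 3↦0}  →  V:5 E:3  edges: 1-r->0 1-r->1 4-q->3
3. fire R0 via {0↦0, 1↦5, 2↦3, 3↦4}  →  V:2 E:2  edges: 1-r->0 1-r->1
normal form: no rule applies after step 3
NF edges: [(1, 0, 'r'), (1, 1, 'r')]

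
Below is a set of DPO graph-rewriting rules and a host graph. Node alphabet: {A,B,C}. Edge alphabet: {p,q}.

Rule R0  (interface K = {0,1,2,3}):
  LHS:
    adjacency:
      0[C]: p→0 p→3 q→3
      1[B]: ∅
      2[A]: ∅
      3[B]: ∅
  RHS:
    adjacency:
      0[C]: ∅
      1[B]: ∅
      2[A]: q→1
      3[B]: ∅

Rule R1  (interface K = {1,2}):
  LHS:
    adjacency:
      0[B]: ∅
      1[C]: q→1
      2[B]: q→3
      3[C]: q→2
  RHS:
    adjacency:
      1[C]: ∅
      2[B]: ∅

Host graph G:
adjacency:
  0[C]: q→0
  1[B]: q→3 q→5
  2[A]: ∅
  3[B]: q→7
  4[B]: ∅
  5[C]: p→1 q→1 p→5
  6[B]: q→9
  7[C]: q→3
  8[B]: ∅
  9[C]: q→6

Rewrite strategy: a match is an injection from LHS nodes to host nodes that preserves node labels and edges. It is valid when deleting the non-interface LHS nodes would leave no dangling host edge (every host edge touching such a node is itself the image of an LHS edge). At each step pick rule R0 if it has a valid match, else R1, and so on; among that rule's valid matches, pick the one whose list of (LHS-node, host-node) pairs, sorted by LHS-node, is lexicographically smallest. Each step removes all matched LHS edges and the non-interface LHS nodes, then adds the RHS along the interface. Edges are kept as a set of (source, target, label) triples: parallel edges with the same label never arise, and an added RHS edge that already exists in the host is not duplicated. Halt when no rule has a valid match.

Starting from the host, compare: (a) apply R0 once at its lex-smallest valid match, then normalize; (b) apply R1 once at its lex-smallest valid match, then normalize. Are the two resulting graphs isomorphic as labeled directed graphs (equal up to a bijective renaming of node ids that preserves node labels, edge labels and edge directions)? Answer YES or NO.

branch R0-first: apply at {0↦5, 1↦3, 2↦2, 3↦1} → |E|=8, then 1 more step(s) → NF |V|=8 |E|=5 V={0:C, 1:B, 2:A, 3:B, 5:C, 6:B, 8:B, 9:C} E=1-q->3 1-q->5 2-q->3 6-q->9 9-q->6
branch R1-first: apply at {0↦4, 1↦0, 2↦3, 3↦7} → |E|=7, then 1 more step(s) → NF |V|=8 |E|=5 V={0:C, 1:B, 2:A, 3:B, 5:C, 6:B, 8:B, 9:C} E=1-q->3 1-q->5 2-q->3 6-q->9 9-q->6
graphs isomorphic (equal up to label-preserving node renaming)

Answer: YES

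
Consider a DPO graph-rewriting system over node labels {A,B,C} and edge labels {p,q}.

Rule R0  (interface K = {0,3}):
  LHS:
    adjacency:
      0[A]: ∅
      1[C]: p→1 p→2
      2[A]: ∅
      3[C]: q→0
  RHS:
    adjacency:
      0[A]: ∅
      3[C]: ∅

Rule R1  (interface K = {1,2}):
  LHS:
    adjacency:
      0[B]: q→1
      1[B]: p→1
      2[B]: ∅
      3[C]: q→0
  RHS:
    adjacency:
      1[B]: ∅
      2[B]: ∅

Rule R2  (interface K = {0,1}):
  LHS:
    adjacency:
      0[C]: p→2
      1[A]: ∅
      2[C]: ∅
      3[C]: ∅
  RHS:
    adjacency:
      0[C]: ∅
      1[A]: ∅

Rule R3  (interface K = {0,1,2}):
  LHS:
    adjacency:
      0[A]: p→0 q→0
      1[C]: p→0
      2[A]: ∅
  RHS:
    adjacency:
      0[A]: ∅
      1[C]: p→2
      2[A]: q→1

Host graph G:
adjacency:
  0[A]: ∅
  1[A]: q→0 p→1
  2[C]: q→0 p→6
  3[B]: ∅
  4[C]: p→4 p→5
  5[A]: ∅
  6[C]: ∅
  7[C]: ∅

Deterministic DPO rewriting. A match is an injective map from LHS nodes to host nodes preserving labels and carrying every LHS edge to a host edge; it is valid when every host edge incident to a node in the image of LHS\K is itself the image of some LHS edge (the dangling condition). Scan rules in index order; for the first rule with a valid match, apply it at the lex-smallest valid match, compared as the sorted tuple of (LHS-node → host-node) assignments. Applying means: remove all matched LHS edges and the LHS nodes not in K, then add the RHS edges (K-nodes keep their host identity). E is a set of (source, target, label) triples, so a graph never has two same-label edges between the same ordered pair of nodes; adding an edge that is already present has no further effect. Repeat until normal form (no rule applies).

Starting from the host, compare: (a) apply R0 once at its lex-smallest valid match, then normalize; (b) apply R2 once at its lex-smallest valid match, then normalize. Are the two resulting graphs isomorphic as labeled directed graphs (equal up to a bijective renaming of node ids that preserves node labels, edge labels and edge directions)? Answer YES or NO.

branch R0-first: apply at {0↦0, 1↦4, 2↦5, 3↦2} → |E|=3, then 1 more step(s) → NF |V|=4 |E|=2 V={0:A, 1:A, 2:C, 3:B} E=1-q->0 1-p->1
branch R2-first: apply at {0↦2, 1↦0, 2↦6, 3↦7} → |E|=5, then 1 more step(s) → NF |V|=4 |E|=2 V={0:A, 1:A, 2:C, 3:B} E=1-q->0 1-p->1
graphs isomorphic (equal up to label-preserving node renaming)

Answer: YES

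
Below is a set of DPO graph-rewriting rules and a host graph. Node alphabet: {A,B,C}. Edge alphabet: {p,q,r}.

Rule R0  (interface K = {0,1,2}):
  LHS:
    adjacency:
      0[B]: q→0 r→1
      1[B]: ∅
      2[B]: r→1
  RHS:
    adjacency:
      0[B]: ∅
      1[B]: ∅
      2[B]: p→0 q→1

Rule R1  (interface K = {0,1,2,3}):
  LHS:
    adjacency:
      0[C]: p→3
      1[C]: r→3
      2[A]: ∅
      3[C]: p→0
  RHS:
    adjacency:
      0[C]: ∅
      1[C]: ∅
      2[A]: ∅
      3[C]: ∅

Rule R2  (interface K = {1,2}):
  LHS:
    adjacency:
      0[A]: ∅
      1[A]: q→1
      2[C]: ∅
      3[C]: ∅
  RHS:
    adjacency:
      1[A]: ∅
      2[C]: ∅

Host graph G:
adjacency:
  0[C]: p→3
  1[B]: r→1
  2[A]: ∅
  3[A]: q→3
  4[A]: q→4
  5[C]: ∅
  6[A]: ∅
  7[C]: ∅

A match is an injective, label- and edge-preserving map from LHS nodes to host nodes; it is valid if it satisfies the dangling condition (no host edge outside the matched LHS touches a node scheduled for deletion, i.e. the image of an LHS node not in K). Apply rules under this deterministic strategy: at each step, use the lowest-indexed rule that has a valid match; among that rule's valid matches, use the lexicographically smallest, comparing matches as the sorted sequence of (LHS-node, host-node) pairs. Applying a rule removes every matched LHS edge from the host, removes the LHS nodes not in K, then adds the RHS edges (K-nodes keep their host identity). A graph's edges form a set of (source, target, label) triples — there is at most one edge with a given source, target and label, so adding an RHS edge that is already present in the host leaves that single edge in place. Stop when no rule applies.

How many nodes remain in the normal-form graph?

start.  V:8 E:4  edges: 0-p->3 1-r->1 3-q->3 4-q->4
1. fire R2 via {0↦2, 1↦3, 2↦0, 3↦5}  →  V:6 E:3  edges: 0-p->3 1-r->1 4-q->4
2. fire R2 via {0↦6, 1↦4, 2↦0, 3↦7}  →  V:4 E:2  edges: 0-p->3 1-r->1
normal form: no rule applies after step 2
NF nodes: {0:C, 1:B, 3:A, 4:A}

Answer: 4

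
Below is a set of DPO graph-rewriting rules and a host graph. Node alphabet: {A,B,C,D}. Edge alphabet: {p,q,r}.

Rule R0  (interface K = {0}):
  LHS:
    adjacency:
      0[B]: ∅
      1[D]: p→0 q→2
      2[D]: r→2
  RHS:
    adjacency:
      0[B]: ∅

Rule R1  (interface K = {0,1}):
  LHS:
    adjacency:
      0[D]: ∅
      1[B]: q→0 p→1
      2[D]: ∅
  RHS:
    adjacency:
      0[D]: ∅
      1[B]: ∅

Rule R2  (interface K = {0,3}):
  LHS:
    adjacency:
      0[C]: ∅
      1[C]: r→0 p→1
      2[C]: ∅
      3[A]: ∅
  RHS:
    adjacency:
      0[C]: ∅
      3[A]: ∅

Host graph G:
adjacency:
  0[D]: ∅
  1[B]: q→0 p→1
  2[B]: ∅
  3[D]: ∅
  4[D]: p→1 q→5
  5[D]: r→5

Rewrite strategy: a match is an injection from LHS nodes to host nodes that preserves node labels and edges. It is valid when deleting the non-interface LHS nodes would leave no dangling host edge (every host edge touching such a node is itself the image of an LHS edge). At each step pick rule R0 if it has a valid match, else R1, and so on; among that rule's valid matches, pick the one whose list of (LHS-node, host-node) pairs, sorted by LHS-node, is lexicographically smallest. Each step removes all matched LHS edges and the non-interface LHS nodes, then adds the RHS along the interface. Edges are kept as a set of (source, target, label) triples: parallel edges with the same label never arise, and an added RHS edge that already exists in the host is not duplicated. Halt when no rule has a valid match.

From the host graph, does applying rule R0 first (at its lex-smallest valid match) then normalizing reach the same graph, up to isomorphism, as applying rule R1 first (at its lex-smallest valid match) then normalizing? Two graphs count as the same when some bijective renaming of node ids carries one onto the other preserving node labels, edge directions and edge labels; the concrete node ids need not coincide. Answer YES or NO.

branch R0-first: apply at {0↦1, 1↦4, 2↦5} → |E|=2, then 1 more step(s) → NF |V|=3 |E|=0 V={0:D, 1:B, 2:B} E=∅
branch R1-first: apply at {0↦0, 1↦1, 2↦3} → |E|=3, then 1 more step(s) → NF |V|=3 |E|=0 V={0:D, 1:B, 2:B} E=∅
graphs isomorphic (equal up to label-preserving node renaming)

Answer: YES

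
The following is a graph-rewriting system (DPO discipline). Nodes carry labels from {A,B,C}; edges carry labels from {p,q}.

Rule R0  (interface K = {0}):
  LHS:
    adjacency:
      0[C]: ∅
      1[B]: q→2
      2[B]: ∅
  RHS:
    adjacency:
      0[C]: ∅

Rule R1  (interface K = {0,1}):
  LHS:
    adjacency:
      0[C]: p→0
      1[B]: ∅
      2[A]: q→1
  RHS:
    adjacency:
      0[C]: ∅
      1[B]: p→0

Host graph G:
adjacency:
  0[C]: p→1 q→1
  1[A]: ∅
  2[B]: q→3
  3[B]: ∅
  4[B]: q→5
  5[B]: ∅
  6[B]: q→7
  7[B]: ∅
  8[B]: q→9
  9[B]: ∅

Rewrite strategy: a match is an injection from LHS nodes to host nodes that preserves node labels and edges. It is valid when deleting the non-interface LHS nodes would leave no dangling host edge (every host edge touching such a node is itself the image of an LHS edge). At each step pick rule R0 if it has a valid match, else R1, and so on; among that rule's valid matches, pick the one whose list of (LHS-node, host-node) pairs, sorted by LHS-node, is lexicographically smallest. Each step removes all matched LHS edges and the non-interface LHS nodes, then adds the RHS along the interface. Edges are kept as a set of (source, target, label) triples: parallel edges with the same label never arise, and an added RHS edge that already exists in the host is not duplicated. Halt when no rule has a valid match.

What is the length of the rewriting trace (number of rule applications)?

start.  V:10 E:6  edges: 0-p->1 0-q->1 2-q->3 4-q->5 6-q->7 8-q->9
1. fire R0 via {0↦0, 1↦2, 2↦3}  →  V:8 E:5  edges: 0-p->1 0-q->1 4-q->5 6-q->7 8-q->9
2. fire R0 via {0↦0, 1↦4, 2↦5}  →  V:6 E:4  edges: 0-p->1 0-q->1 6-q->7 8-q->9
3. fire R0 via {0↦0, 1↦6, 2↦7}  →  V:4 E:3  edges: 0-p->1 0-q->1 8-q->9
4. fire R0 via {0↦0, 1↦8, 2↦9}  →  V:2 E:2  edges: 0-p->1 0-q->1
final graph: no rule applies after step 4

Answer: 4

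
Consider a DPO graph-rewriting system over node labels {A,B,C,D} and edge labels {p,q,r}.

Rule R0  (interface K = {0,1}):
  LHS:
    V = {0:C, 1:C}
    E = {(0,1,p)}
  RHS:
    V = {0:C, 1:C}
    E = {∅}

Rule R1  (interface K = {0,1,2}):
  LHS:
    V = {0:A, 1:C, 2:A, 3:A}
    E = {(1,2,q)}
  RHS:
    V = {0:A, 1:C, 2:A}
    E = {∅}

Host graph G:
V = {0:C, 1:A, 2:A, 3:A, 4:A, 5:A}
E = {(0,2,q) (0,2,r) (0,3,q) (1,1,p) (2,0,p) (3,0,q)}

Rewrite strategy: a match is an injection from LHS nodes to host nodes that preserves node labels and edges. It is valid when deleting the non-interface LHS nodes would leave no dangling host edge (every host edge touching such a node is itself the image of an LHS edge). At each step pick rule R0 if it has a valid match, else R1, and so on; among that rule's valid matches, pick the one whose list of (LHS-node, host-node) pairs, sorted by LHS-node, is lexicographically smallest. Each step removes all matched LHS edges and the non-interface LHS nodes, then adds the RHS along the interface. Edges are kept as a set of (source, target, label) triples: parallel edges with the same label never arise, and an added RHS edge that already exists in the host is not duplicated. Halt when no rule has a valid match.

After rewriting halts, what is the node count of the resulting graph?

Answer: 4

Derivation:
initial: |V|=6 |E|=6  E = 0-q->2 0-r->2 0-q->3 1-p->1 2-p->0 3-q->0
step 1: apply R1 at {0↦1, 1↦0, 2↦2, 3↦4}  → |V|=5 |E|=5  E = 0-r->2 0-q->3 1-p->1 2-p->0 3-q->0
step 2: apply R1 at {0↦1, 1↦0, 2↦3, 3↦5}  → |V|=4 |E|=4  E = 0-r->2 1-p->1 2-p->0 3-q->0
final graph: no rule applies after step 2
NF nodes: {0:C, 1:A, 2:A, 3:A}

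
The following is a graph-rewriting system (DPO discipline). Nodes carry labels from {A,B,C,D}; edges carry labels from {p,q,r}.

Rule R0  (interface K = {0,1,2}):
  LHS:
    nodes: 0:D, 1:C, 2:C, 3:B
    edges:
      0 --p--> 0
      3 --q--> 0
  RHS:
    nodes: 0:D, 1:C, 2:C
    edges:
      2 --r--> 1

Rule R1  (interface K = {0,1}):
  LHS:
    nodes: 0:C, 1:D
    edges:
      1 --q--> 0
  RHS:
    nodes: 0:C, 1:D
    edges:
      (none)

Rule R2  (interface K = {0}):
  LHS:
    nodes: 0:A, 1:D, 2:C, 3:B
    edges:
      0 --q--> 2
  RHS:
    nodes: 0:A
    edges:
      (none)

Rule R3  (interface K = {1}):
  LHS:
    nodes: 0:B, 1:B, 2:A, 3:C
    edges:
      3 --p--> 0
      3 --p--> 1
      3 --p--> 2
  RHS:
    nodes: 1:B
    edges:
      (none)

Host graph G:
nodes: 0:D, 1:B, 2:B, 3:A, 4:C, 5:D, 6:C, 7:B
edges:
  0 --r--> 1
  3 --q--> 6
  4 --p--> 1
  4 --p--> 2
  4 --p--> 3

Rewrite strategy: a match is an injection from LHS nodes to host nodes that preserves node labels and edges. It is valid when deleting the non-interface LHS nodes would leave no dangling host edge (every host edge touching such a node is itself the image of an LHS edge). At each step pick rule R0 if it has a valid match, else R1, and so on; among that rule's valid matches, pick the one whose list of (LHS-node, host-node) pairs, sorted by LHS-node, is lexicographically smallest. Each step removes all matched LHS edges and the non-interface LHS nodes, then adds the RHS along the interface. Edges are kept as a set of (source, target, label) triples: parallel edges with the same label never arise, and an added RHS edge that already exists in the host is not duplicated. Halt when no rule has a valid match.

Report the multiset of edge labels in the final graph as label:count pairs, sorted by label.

[0] host  ⇒  8 nodes, 5 edges  {0-r->1 3-q->6 4-p->1 4-p->2 4-p->3}
[1] R2 @ {0↦3, 1↦5, 2↦6, 3↦7}  ⇒  5 nodes, 4 edges  {0-r->1 4-p->1 4-p->2 4-p->3}
[2] R3 @ {0↦2, 1↦1, 2↦3, 3↦4}  ⇒  2 nodes, 1 edges  {0-r->1}
halt: no rule applies after step 2
NF edges: [(0, 1, 'r')]

Answer: r:1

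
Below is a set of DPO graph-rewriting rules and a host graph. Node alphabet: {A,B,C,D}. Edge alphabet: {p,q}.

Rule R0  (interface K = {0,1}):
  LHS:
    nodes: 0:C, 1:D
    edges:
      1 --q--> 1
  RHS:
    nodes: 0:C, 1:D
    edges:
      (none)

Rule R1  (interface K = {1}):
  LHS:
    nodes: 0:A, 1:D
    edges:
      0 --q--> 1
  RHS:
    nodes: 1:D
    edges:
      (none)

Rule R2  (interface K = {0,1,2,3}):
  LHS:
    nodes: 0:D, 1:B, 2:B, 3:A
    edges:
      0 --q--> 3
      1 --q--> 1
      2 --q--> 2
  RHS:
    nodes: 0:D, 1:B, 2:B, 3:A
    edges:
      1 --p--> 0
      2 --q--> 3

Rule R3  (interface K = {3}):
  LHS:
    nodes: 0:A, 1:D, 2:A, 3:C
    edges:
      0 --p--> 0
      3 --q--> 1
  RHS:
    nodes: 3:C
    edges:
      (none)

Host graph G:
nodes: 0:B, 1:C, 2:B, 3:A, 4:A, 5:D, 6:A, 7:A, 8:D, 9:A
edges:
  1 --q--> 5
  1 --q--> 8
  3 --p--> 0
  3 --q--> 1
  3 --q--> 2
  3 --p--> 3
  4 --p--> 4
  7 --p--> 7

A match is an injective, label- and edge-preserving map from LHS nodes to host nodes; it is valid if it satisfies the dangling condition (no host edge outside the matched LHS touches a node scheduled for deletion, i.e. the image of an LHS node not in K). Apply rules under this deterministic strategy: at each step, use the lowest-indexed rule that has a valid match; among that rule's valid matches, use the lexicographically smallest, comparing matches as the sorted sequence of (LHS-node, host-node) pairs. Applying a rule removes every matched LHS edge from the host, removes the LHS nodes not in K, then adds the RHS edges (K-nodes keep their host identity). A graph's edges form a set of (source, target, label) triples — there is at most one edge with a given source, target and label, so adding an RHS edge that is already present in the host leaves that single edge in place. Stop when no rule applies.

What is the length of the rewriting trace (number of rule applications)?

Answer: 2

Rewrite trace:
initial: |V|=10 |E|=8  E = 1-q->5 1-q->8 3-p->0 3-q->1 3-q->2 3-p->3 4-p->4 7-p->7
step 1: apply R3 at {0↦4, 1↦5, 2↦6, 3↦1}  → |V|=7 |E|=6  E = 1-q->8 3-p->0 3-q->1 3-q->2 3-p->3 7-p->7
step 2: apply R3 at {0↦7, 1↦8, 2↦9, 3↦1}  → |V|=4 |E|=4  E = 3-p->0 3-q->1 3-q->2 3-p->3
final graph: no rule applies after step 2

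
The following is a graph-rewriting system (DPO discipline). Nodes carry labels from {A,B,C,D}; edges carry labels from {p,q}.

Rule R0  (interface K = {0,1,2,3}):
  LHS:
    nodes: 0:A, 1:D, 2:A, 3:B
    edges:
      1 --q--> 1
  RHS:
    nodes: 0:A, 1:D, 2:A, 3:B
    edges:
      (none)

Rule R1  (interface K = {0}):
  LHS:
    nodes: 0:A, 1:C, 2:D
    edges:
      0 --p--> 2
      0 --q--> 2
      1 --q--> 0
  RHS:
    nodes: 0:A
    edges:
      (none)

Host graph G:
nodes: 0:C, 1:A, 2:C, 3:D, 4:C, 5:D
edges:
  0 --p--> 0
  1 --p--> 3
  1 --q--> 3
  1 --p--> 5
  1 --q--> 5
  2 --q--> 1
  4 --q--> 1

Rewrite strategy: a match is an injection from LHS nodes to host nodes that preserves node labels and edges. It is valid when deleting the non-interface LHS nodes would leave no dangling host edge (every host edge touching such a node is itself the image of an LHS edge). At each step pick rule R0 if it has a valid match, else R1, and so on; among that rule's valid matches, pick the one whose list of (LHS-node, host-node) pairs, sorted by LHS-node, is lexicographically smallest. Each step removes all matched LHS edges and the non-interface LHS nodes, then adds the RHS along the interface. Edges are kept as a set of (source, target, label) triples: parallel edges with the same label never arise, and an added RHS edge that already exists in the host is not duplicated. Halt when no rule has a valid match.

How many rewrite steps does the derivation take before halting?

[0] host  ⇒  6 nodes, 7 edges  {0-p->0 1-p->3 1-q->3 1-p->5 1-q->5 2-q->1 4-q->1}
[1] R1 @ {0↦1, 1↦2, 2↦3}  ⇒  4 nodes, 4 edges  {0-p->0 1-p->5 1-q->5 4-q->1}
[2] R1 @ {0↦1, 1↦4, 2↦5}  ⇒  2 nodes, 1 edges  {0-p->0}
final graph: no rule applies after step 2

Answer: 2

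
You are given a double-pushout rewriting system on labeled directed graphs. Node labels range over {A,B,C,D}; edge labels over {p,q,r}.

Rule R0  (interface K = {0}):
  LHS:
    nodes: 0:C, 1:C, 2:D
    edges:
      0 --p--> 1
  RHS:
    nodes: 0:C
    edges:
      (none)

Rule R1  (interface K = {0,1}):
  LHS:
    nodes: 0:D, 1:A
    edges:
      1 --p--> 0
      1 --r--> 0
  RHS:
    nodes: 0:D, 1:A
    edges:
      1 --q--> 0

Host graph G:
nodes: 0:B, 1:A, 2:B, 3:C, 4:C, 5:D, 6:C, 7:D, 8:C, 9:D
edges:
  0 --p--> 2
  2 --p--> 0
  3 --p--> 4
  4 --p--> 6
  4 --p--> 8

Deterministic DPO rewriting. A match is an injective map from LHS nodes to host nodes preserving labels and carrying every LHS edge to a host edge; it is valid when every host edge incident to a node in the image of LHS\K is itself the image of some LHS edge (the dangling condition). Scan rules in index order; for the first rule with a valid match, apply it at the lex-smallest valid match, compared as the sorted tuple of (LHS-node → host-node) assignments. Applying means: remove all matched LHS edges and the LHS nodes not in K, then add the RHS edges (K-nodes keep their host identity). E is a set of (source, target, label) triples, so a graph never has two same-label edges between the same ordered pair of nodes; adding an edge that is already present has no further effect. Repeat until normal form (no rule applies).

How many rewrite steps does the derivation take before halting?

start.  V:10 E:5  edges: 0-p->2 2-p->0 3-p->4 4-p->6 4-p->8
1. fire R0 via {0↦4, 1↦6, 2↦5}  →  V:8 E:4  edges: 0-p->2 2-p->0 3-p->4 4-p->8
2. fire R0 via {0↦4, 1↦8, 2↦7}  →  V:6 E:3  edges: 0-p->2 2-p->0 3-p->4
3. fire R0 via {0↦3, 1↦4, 2↦9}  →  V:4 E:2  edges: 0-p->2 2-p->0
final graph: no rule applies after step 3

Answer: 3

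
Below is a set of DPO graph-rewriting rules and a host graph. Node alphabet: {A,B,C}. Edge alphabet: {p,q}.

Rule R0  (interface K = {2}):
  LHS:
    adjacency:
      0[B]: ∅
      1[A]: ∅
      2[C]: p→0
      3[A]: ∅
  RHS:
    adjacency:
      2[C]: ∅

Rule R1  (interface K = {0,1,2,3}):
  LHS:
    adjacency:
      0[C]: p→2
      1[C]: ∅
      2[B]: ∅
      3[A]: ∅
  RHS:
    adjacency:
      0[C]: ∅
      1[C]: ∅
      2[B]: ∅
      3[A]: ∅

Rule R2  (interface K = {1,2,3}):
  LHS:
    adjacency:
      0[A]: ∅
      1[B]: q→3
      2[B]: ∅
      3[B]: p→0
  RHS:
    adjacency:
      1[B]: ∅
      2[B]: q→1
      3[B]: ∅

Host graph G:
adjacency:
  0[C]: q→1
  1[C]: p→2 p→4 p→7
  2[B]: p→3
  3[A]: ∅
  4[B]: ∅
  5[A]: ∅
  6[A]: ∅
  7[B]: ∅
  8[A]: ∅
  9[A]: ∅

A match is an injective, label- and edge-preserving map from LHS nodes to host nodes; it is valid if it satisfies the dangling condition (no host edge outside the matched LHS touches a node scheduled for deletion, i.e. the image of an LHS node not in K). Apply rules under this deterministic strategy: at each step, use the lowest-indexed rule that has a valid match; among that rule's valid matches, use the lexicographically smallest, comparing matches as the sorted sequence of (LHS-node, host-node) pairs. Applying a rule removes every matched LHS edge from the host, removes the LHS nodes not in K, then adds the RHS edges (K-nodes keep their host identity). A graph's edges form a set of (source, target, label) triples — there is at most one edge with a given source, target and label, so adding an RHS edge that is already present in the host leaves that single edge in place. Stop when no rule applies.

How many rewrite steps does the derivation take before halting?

Answer: 3

Steps:
initial: |V|=10 |E|=5  E = 0-q->1 1-p->2 1-p->4 1-p->7 2-p->3
step 1: apply R0 at {0↦4, 1↦5, 2↦1, 3↦6}  → |V|=7 |E|=4  E = 0-q->1 1-p->2 1-p->7 2-p->3
step 2: apply R0 at {0↦7, 1↦8, 2↦1, 3↦9}  → |V|=4 |E|=3  E = 0-q->1 1-p->2 2-p->3
step 3: apply R1 at {0↦1, 1↦0, 2↦2, 3↦3}  → |V|=4 |E|=2  E = 0-q->1 2-p->3
normal form: no rule applies after step 3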